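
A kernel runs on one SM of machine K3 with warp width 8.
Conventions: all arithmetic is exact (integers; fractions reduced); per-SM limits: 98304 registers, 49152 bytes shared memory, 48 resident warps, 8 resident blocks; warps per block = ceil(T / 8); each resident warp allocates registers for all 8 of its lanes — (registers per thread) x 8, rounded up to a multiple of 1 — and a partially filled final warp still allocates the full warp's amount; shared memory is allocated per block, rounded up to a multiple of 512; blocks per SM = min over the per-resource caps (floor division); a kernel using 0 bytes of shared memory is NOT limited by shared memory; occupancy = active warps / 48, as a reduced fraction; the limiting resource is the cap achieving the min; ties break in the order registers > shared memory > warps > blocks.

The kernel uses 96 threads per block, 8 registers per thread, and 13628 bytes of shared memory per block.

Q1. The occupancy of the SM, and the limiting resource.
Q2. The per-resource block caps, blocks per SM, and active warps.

Answer: occupancy 3/4, limited by shared memory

registers: 128 blocks
shared memory: 3 blocks
warps: 4 blocks
blocks: 8 blocks

Answer: 3 blocks, 36 active warps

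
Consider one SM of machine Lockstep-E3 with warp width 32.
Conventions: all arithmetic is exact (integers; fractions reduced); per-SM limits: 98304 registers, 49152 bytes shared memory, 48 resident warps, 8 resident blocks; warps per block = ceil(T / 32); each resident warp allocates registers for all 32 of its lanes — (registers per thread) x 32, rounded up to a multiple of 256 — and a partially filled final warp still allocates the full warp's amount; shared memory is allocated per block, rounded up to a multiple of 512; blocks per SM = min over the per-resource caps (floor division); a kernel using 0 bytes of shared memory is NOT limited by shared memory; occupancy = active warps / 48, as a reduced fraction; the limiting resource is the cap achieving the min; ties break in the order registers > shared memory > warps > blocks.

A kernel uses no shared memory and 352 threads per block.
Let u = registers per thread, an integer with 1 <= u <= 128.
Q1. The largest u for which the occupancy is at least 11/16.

Answer: u = 88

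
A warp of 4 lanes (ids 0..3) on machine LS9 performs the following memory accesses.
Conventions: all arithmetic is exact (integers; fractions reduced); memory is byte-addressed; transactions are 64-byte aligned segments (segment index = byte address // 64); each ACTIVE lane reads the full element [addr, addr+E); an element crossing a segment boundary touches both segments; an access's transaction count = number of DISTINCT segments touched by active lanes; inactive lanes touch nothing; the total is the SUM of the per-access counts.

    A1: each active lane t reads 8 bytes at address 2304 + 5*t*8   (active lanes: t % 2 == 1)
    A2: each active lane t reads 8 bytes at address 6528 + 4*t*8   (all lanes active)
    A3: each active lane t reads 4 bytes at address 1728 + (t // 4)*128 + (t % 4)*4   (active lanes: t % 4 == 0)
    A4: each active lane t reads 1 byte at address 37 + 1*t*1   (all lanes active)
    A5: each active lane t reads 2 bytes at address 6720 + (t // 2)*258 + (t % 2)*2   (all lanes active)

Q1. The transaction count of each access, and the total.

A1: 2 transactions
A2: 2 transactions
A3: 1 transaction
A4: 1 transaction
A5: 2 transactions

Answer: 2,2,1,1,2; total 8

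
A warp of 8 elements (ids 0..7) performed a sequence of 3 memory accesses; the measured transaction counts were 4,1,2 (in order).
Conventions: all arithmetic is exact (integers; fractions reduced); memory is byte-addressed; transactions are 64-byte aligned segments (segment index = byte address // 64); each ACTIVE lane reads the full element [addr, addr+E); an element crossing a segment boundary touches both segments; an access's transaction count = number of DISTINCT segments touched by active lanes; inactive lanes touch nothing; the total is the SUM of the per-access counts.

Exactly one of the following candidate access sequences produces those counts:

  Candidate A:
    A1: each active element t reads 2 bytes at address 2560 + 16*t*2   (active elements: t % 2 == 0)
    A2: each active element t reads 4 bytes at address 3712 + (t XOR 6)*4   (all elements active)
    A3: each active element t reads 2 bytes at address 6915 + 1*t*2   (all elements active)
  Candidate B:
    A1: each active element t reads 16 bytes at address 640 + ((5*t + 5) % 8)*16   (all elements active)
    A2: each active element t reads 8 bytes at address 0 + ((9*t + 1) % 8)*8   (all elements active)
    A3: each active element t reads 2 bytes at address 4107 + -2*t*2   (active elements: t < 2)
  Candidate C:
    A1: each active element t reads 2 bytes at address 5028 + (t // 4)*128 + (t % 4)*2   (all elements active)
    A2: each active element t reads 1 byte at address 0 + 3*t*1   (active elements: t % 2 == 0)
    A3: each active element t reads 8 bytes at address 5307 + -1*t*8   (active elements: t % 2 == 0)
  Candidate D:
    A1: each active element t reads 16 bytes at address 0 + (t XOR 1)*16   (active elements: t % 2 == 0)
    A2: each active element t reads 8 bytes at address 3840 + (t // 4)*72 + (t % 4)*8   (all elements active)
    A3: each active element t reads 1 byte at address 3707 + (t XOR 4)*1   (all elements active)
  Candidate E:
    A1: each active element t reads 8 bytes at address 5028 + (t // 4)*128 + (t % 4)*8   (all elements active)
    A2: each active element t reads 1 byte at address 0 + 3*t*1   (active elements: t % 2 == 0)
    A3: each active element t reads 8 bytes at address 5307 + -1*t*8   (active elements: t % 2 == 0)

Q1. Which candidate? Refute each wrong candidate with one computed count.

A: A3 gives 1 transaction, not 2
B: A1 gives 2 transactions, not 4
C: A1 gives 2 transactions, not 4
D: A1 gives 2 transactions, not 4
E: all counts match (4,1,2)

Answer: E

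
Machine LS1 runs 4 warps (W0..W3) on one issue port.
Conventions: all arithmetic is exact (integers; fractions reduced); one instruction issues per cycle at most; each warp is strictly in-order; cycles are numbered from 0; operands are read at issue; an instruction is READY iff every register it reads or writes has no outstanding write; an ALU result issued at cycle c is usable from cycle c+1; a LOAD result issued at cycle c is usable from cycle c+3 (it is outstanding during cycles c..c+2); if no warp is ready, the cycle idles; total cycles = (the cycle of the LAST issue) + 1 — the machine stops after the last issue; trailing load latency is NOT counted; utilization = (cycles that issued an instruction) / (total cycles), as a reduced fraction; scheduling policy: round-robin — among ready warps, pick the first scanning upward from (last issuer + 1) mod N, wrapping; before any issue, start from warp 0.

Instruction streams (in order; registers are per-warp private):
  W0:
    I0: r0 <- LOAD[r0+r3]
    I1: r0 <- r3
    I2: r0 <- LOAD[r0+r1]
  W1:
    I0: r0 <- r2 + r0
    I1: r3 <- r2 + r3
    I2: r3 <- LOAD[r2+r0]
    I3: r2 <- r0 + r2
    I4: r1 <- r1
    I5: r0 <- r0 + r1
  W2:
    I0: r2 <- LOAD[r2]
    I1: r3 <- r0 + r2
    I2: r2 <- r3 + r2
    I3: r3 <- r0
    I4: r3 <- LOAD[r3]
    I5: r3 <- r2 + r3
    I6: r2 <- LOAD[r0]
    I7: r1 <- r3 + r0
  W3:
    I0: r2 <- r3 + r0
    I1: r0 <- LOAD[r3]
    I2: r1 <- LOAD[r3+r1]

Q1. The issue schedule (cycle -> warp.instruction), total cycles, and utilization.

cycle 0: W0.I0
cycle 1: W1.I0
cycle 2: W2.I0
cycle 3: W3.I0
cycle 4: W0.I1
cycle 5: W1.I1
cycle 6: W2.I1
cycle 7: W3.I1
cycle 8: W0.I2
cycle 9: W1.I2
cycle 10: W2.I2
cycle 11: W3.I2
cycle 12: W1.I3
cycle 13: W2.I3
cycle 14: W1.I4
cycle 15: W2.I4
cycle 16: W1.I5
cycle 17: idle
cycle 18: W2.I5
cycle 19: W2.I6
cycle 20: W2.I7

Answer: 21 cycles, utilization 20/21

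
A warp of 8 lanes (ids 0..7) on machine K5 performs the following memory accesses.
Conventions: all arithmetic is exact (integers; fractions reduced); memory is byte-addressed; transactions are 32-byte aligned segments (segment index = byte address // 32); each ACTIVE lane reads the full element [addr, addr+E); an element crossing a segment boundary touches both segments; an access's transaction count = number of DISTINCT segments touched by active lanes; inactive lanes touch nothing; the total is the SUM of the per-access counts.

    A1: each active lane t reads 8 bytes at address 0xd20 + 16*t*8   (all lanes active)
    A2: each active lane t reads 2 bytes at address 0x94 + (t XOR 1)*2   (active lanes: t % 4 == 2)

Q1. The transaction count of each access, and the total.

A1: 8 transactions
A2: 2 transactions

Answer: 8,2; total 10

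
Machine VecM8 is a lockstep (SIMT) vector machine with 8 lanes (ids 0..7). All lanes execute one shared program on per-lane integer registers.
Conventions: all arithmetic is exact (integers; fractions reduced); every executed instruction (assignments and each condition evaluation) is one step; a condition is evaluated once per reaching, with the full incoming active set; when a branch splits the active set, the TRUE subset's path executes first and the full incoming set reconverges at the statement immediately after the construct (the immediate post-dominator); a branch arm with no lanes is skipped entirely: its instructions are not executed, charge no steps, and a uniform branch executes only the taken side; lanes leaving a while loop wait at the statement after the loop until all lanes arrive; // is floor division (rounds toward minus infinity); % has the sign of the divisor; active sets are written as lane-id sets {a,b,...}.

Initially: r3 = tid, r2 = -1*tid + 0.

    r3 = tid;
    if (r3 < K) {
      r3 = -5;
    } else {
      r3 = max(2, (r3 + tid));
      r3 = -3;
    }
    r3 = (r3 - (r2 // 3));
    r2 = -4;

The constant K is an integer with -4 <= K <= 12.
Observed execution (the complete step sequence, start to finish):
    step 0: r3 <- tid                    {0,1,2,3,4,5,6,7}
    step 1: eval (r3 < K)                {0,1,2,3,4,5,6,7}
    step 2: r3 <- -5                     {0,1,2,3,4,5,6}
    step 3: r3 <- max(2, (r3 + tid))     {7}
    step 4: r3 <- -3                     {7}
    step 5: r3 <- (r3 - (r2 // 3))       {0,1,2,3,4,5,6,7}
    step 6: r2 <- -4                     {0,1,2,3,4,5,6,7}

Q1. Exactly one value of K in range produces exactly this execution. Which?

Answer: K = 7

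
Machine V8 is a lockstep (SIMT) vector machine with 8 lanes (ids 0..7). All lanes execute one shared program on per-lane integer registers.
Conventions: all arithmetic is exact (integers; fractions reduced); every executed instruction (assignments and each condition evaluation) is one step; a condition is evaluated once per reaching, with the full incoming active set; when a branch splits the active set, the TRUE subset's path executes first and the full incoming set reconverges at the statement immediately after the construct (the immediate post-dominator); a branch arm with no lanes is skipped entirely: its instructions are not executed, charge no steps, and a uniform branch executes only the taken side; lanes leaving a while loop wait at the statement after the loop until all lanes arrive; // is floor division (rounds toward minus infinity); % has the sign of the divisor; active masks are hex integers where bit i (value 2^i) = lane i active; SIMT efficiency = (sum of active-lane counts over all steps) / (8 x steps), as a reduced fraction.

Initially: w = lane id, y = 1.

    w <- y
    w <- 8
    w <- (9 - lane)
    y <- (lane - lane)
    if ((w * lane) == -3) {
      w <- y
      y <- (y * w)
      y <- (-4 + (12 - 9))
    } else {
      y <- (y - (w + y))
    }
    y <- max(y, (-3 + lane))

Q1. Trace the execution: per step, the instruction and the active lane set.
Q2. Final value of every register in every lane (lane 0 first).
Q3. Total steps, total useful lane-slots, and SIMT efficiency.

step 0: w <- y                       0xff
step 1: w <- 8                       0xff
step 2: w <- (9 - lane)              0xff
step 3: y <- (lane - lane)           0xff
step 4: eval ((w * lane) == -3)      0xff
step 5: y <- (y - (w + y))           0xff
step 6: y <- max(y, (-3 + lane))     0xff

Answer: 7 steps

w: 9,8,7,6,5,4,3,2
y: -3,-2,-1,0,1,2,3,4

steps = 7; useful = 56; efficiency = 56/56 = 1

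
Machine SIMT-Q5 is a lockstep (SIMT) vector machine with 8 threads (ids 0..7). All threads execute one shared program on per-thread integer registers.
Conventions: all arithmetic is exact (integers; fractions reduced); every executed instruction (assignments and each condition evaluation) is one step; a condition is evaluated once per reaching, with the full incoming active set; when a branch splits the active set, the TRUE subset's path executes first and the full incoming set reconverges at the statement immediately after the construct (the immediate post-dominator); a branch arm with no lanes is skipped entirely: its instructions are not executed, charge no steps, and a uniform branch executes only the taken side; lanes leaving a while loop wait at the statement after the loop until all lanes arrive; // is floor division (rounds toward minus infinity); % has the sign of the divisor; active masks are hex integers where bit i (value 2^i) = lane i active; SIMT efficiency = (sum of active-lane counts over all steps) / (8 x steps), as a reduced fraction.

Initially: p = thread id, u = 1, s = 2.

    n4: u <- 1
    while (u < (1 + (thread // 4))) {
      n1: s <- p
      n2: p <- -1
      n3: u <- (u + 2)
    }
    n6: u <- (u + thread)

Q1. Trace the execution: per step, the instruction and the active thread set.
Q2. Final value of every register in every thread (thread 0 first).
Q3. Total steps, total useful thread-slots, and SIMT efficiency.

step 0: u <- 1                       0xff
step 1: eval (u < (1 + (thread // 4))) 0xff
step 2: s <- p                       0xf0
step 3: p <- -1                      0xf0
step 4: u <- (u + 2)                 0xf0
step 5: eval (u < (1 + (thread // 4))) 0xf0
step 6: u <- (u + thread)            0xff

Answer: 7 steps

p: 0,1,2,3,-1,-1,-1,-1
u: 1,2,3,4,7,8,9,10
s: 2,2,2,2,4,5,6,7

steps = 7; useful = 40; efficiency = 40/56 = 5/7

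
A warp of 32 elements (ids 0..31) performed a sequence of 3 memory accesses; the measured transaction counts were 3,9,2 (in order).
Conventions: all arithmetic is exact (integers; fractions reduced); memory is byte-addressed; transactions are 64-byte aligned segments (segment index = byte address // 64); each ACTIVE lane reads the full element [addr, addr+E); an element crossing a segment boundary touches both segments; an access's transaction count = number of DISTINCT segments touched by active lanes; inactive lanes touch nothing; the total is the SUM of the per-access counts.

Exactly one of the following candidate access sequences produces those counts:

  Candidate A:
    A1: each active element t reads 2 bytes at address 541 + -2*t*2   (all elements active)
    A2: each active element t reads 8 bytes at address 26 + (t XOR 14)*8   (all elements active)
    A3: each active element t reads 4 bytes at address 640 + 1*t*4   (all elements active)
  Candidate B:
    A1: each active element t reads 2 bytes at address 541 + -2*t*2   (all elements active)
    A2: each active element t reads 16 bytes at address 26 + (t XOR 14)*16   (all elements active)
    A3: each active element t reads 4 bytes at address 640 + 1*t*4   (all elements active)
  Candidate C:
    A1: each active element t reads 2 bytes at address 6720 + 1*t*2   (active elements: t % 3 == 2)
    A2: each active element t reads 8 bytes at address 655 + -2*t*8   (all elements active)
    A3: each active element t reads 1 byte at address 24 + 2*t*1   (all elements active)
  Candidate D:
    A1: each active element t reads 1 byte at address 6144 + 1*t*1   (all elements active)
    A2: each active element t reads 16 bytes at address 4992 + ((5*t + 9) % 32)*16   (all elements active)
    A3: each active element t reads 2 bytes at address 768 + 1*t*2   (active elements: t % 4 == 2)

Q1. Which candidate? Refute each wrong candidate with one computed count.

A: A2 gives 5 transactions, not 9
C: A1 gives 1 transaction, not 3
D: A1 gives 1 transaction, not 3
B: all counts match (3,9,2)

Answer: B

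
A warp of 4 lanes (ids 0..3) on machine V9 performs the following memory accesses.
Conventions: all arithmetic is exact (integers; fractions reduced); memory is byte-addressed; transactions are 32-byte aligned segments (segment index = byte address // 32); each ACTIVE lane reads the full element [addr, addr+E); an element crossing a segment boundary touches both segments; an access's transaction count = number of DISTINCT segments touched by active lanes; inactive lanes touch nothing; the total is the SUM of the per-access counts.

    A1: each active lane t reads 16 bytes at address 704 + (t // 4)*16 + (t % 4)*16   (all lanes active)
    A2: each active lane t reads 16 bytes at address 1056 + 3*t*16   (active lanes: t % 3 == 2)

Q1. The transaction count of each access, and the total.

A1: 2 transactions
A2: 1 transaction

Answer: 2,1; total 3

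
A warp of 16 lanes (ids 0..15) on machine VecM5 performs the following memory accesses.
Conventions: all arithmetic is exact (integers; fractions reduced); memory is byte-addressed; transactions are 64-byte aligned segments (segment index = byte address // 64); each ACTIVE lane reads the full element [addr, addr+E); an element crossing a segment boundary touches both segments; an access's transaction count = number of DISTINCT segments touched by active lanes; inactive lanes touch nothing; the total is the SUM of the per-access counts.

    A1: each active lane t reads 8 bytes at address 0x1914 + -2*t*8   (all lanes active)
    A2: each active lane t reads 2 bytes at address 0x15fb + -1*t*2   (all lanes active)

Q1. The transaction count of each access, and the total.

A1: 5 transactions
A2: 1 transaction

Answer: 5,1; total 6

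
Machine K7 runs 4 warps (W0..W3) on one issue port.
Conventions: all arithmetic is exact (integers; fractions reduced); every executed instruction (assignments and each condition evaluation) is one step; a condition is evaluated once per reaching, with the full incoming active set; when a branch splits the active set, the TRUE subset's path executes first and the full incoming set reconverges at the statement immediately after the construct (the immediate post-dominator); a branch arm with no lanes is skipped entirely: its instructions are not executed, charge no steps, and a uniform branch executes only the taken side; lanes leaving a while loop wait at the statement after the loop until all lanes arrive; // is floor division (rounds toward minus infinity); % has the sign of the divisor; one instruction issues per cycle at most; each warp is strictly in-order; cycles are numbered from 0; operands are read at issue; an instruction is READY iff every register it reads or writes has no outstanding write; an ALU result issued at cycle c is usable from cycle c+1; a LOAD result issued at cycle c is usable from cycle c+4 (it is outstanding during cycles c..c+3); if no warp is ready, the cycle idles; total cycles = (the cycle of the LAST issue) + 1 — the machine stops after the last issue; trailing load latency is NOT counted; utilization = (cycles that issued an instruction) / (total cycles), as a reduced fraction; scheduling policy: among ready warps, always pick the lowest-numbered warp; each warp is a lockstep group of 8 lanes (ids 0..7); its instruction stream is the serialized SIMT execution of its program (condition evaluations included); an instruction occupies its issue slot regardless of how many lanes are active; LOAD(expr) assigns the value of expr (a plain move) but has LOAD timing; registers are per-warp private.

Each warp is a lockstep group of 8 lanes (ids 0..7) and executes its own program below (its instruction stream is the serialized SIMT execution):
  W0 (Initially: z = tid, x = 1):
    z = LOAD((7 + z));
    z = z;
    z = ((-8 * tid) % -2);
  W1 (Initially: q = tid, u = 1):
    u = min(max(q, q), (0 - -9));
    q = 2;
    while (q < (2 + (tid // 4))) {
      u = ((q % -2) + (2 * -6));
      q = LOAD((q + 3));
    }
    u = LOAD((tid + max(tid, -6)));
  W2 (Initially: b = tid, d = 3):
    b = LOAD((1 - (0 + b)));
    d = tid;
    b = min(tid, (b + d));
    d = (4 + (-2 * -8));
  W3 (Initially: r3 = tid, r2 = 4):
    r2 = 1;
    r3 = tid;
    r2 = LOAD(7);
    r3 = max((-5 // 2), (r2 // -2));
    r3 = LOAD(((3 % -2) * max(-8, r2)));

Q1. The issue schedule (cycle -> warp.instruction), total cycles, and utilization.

cycle 0: W0.I0
cycle 1: W1.I0
cycle 2: W1.I1
cycle 3: W1.I2
cycle 4: W0.I1
cycle 5: W0.I2
cycle 6: W1.I3
cycle 7: W1.I4
cycle 8: W2.I0
cycle 9: W2.I1
cycle 10: W3.I0
cycle 11: W1.I5
cycle 12: W1.I6
cycle 13: W2.I2
cycle 14: W2.I3
cycle 15: W3.I1
cycle 16: W3.I2
cycle 17: idle
cycle 18: idle
cycle 19: idle
cycle 20: W3.I3
cycle 21: W3.I4

Answer: 22 cycles, utilization 19/22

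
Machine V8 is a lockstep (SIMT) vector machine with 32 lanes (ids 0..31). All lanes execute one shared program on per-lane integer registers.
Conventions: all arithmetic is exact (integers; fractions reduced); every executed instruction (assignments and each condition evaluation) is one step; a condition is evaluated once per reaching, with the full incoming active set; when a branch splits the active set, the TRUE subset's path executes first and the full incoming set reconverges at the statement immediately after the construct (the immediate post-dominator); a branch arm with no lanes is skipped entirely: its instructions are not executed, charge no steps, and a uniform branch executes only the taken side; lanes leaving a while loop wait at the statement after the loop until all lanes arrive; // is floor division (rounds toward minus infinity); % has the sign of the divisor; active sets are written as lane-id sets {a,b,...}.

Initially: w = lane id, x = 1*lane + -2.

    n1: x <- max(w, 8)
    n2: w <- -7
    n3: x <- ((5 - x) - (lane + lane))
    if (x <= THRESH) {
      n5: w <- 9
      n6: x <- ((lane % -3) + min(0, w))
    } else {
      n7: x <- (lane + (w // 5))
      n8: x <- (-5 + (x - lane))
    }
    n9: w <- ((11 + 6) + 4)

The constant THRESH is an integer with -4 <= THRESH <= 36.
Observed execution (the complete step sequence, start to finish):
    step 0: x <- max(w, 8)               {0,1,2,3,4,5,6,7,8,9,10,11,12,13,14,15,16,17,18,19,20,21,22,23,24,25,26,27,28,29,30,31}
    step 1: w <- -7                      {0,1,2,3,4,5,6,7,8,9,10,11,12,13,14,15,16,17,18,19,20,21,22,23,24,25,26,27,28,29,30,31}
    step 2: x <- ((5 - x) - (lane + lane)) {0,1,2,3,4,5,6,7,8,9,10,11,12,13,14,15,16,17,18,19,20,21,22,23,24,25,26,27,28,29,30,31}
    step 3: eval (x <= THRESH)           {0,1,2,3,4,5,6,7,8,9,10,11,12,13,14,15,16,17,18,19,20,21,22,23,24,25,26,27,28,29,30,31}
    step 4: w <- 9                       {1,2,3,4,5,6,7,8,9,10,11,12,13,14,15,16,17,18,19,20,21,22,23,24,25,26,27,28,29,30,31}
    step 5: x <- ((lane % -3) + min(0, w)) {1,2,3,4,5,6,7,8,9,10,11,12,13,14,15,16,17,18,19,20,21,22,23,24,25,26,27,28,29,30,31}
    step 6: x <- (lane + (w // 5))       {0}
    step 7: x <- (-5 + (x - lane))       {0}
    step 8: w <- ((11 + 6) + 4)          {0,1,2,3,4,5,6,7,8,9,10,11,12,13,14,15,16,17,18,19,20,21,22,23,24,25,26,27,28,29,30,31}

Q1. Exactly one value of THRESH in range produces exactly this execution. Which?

Answer: THRESH = -4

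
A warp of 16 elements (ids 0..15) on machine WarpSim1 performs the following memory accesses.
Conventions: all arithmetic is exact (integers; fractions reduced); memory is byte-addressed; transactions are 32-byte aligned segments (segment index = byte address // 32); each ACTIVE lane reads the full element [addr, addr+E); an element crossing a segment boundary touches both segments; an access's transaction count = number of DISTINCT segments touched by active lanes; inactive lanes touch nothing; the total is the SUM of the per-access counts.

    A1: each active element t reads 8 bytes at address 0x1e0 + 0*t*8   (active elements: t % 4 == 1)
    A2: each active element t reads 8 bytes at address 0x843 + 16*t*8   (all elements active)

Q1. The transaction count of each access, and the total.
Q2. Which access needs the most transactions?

A1: 1 transaction
A2: 16 transactions

Answer: 1,16; total 17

Answer: A2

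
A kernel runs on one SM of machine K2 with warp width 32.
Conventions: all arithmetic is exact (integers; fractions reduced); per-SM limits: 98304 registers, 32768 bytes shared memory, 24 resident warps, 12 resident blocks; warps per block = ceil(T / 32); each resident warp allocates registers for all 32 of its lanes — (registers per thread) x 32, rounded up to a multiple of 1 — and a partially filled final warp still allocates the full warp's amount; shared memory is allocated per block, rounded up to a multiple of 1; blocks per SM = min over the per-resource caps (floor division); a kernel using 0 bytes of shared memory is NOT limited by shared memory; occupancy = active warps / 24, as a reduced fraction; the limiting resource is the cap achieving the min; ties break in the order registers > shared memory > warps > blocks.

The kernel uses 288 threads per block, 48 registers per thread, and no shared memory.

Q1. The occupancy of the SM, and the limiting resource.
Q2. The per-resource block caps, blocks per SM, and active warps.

Answer: occupancy 3/4, limited by warps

registers: 7 blocks
shared memory: no limit (kernel uses none)
warps: 2 blocks
blocks: 12 blocks

Answer: 2 blocks, 18 active warps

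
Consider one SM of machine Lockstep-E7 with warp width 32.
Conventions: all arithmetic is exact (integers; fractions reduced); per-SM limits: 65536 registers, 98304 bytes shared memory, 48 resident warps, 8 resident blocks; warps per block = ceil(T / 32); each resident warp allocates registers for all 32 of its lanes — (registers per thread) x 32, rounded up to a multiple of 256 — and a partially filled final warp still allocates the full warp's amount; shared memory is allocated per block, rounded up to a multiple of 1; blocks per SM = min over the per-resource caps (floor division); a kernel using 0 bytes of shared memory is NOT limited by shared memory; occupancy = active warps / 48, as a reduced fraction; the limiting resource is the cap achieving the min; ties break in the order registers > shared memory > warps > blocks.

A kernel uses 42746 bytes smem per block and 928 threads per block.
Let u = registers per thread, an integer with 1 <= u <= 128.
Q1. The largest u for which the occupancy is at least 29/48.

Answer: u = 64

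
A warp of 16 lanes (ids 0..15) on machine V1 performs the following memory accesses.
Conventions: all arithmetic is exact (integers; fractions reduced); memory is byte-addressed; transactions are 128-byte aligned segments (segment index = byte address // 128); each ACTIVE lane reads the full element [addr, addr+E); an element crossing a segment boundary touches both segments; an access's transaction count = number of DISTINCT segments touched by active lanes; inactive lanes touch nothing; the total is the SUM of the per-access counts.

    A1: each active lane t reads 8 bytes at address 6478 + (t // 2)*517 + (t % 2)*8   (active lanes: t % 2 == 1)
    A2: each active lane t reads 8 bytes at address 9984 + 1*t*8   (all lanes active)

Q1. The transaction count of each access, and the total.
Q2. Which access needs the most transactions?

A1: 9 transactions
A2: 1 transaction

Answer: 9,1; total 10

Answer: A1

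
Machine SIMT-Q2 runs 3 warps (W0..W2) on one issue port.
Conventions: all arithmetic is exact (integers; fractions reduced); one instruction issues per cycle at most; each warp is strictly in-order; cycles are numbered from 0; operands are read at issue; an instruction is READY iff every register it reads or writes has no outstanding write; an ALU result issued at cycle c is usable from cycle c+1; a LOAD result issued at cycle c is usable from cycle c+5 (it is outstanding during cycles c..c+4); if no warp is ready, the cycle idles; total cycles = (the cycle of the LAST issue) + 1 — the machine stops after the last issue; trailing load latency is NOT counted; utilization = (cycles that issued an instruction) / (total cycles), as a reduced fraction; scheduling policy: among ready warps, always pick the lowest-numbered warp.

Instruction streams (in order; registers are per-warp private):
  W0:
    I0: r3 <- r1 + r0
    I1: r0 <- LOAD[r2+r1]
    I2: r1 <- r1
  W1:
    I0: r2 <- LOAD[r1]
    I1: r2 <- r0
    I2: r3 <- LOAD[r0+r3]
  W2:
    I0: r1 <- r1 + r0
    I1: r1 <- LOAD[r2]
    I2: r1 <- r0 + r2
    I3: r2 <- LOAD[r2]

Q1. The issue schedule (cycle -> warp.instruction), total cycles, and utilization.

cycle 0: W0.I0
cycle 1: W0.I1
cycle 2: W0.I2
cycle 3: W1.I0
cycle 4: W2.I0
cycle 5: W2.I1
cycle 6: idle
cycle 7: idle
cycle 8: W1.I1
cycle 9: W1.I2
cycle 10: W2.I2
cycle 11: W2.I3

Answer: 12 cycles, utilization 5/6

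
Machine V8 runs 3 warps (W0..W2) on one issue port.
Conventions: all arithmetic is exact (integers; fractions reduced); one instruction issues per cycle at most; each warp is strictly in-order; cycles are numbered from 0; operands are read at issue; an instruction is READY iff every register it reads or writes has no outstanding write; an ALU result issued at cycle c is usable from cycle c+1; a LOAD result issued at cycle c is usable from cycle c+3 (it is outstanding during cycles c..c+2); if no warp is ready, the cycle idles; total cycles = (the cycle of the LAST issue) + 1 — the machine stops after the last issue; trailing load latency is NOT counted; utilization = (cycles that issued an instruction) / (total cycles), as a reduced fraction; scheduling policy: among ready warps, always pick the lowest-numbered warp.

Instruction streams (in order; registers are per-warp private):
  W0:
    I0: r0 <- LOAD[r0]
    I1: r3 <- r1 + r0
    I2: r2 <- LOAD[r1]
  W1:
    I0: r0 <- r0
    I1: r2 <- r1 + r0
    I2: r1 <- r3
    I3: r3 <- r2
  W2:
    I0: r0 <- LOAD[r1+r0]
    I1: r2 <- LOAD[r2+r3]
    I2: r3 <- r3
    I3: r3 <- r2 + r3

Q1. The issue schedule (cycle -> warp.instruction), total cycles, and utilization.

cycle 0: W0.I0
cycle 1: W1.I0
cycle 2: W1.I1
cycle 3: W0.I1
cycle 4: W0.I2
cycle 5: W1.I2
cycle 6: W1.I3
cycle 7: W2.I0
cycle 8: W2.I1
cycle 9: W2.I2
cycle 10: idle
cycle 11: W2.I3

Answer: 12 cycles, utilization 11/12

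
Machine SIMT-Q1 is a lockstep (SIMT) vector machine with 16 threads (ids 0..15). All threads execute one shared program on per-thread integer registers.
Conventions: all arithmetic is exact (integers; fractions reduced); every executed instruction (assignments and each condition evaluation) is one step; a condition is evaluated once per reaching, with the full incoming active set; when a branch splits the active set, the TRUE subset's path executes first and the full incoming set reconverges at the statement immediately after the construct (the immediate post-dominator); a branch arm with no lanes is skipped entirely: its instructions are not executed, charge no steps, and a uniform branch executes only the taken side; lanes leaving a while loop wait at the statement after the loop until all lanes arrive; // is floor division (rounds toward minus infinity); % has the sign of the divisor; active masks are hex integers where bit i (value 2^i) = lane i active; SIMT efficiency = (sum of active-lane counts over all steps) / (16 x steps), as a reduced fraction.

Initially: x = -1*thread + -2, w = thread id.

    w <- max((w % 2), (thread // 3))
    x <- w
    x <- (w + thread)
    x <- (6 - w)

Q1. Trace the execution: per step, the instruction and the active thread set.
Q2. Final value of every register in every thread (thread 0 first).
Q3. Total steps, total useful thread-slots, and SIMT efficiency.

step 0: w <- max((w % 2), (thread // 3)) 0xffff
step 1: x <- w                       0xffff
step 2: x <- (w + thread)            0xffff
step 3: x <- (6 - w)                 0xffff

Answer: 4 steps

x: 6,5,6,5,5,5,4,4,4,3,3,3,2,2,2,1
w: 0,1,0,1,1,1,2,2,2,3,3,3,4,4,4,5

steps = 4; useful = 64; efficiency = 64/64 = 1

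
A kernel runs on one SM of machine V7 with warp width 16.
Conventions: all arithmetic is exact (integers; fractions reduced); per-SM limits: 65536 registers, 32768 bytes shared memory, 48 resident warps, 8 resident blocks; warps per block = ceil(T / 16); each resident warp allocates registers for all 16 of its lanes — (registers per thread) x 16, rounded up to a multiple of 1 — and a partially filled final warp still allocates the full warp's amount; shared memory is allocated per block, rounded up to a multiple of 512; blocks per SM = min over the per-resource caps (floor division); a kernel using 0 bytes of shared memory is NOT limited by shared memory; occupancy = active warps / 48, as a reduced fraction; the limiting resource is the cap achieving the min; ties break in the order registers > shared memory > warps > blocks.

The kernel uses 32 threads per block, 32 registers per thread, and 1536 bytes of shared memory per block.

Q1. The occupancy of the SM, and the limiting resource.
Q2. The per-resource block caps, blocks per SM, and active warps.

Answer: occupancy 1/3, limited by blocks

registers: 64 blocks
shared memory: 21 blocks
warps: 24 blocks
blocks: 8 blocks

Answer: 8 blocks, 16 active warps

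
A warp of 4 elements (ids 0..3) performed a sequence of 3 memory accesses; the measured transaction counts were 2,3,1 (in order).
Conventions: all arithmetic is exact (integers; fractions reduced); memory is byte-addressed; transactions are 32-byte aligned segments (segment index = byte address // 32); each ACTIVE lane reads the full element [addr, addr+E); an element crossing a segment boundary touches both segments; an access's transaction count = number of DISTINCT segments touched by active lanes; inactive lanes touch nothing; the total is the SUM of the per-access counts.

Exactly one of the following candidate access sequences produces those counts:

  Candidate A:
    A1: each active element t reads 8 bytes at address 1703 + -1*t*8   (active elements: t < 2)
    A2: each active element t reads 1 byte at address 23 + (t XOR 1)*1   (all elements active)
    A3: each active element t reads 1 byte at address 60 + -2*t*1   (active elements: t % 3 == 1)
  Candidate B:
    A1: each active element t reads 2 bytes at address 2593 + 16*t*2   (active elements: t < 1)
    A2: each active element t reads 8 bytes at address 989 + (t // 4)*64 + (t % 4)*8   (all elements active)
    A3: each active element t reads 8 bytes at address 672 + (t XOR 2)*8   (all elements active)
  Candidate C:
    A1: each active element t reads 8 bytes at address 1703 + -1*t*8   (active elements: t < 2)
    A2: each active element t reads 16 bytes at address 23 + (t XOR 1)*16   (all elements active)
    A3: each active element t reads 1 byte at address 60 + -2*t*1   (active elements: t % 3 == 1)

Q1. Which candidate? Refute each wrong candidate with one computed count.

A: A2 gives 1 transaction, not 3
B: A1 gives 1 transaction, not 2
C: all counts match (2,3,1)

Answer: C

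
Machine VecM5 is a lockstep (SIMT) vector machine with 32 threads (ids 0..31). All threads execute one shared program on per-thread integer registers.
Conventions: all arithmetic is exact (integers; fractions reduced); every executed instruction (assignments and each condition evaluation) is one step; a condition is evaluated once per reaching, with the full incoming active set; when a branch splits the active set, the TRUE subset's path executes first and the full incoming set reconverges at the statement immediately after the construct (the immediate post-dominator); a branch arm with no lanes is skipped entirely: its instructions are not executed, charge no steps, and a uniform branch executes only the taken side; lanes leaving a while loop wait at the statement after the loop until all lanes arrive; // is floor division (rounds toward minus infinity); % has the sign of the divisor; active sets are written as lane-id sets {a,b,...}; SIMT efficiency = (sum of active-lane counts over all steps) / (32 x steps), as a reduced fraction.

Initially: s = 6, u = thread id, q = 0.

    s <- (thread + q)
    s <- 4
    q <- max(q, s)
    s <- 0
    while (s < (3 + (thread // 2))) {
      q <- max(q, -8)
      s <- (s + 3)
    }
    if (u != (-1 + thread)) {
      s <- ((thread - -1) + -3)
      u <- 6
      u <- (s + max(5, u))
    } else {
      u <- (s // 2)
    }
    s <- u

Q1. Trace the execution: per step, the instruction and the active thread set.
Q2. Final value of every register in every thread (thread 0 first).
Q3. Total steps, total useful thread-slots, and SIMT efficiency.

step 0: s <- (thread + q)            {0,1,2,3,4,5,6,7,8,9,10,11,12,13,14,15,16,17,18,19,20,21,22,23,24,25,26,27,28,29,30,31}
step 1: s <- 4                       {0,1,2,3,4,5,6,7,8,9,10,11,12,13,14,15,16,17,18,19,20,21,22,23,24,25,26,27,28,29,30,31}
step 2: q <- max(q, s)               {0,1,2,3,4,5,6,7,8,9,10,11,12,13,14,15,16,17,18,19,20,21,22,23,24,25,26,27,28,29,30,31}
step 3: s <- 0                       {0,1,2,3,4,5,6,7,8,9,10,11,12,13,14,15,16,17,18,19,20,21,22,23,24,25,26,27,28,29,30,31}
step 4: eval (s < (3 + (thread // 2))) {0,1,2,3,4,5,6,7,8,9,10,11,12,13,14,15,16,17,18,19,20,21,22,23,24,25,26,27,28,29,30,31}
step 5: q <- max(q, -8)              {0,1,2,3,4,5,6,7,8,9,10,11,12,13,14,15,16,17,18,19,20,21,22,23,24,25,26,27,28,29,30,31}
step 6: s <- (s + 3)                 {0,1,2,3,4,5,6,7,8,9,10,11,12,13,14,15,16,17,18,19,20,21,22,23,24,25,26,27,28,29,30,31}
step 7: eval (s < (3 + (thread // 2))) {0,1,2,3,4,5,6,7,8,9,10,11,12,13,14,15,16,17,18,19,20,21,22,23,24,25,26,27,28,29,30,31}
step 8: q <- max(q, -8)              {2,3,4,5,6,7,8,9,10,11,12,13,14,15,16,17,18,19,20,21,22,23,24,25,26,27,28,29,30,31}
step 9: s <- (s + 3)                 {2,3,4,5,6,7,8,9,10,11,12,13,14,15,16,17,18,19,20,21,22,23,24,25,26,27,28,29,30,31}
step 10: eval (s < (3 + (thread // 2))) {2,3,4,5,6,7,8,9,10,11,12,13,14,15,16,17,18,19,20,21,22,23,24,25,26,27,28,29,30,31}
step 11: q <- max(q, -8)              {8,9,10,11,12,13,14,15,16,17,18,19,20,21,22,23,24,25,26,27,28,29,30,31}
step 12: s <- (s + 3)                 {8,9,10,11,12,13,14,15,16,17,18,19,20,21,22,23,24,25,26,27,28,29,30,31}
step 13: eval (s < (3 + (thread // 2))) {8,9,10,11,12,13,14,15,16,17,18,19,20,21,22,23,24,25,26,27,28,29,30,31}
step 14: q <- max(q, -8)              {14,15,16,17,18,19,20,21,22,23,24,25,26,27,28,29,30,31}
step 15: s <- (s + 3)                 {14,15,16,17,18,19,20,21,22,23,24,25,26,27,28,29,30,31}
step 16: eval (s < (3 + (thread // 2))) {14,15,16,17,18,19,20,21,22,23,24,25,26,27,28,29,30,31}
step 17: q <- max(q, -8)              {20,21,22,23,24,25,26,27,28,29,30,31}
step 18: s <- (s + 3)                 {20,21,22,23,24,25,26,27,28,29,30,31}
step 19: eval (s < (3 + (thread // 2))) {20,21,22,23,24,25,26,27,28,29,30,31}
step 20: q <- max(q, -8)              {26,27,28,29,30,31}
step 21: s <- (s + 3)                 {26,27,28,29,30,31}
step 22: eval (s < (3 + (thread // 2))) {26,27,28,29,30,31}
step 23: eval (u != (-1 + thread))    {0,1,2,3,4,5,6,7,8,9,10,11,12,13,14,15,16,17,18,19,20,21,22,23,24,25,26,27,28,29,30,31}
step 24: s <- ((thread - -1) + -3)    {0,1,2,3,4,5,6,7,8,9,10,11,12,13,14,15,16,17,18,19,20,21,22,23,24,25,26,27,28,29,30,31}
step 25: u <- 6                       {0,1,2,3,4,5,6,7,8,9,10,11,12,13,14,15,16,17,18,19,20,21,22,23,24,25,26,27,28,29,30,31}
step 26: u <- (s + max(5, u))         {0,1,2,3,4,5,6,7,8,9,10,11,12,13,14,15,16,17,18,19,20,21,22,23,24,25,26,27,28,29,30,31}
step 27: s <- u                       {0,1,2,3,4,5,6,7,8,9,10,11,12,13,14,15,16,17,18,19,20,21,22,23,24,25,26,27,28,29,30,31}

Answer: 28 steps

s: 4,5,6,7,8,9,10,11,12,13,14,15,16,17,18,19,20,21,22,23,24,25,26,27,28,29,30,31,32,33,34,35
u: 4,5,6,7,8,9,10,11,12,13,14,15,16,17,18,19,20,21,22,23,24,25,26,27,28,29,30,31,32,33,34,35
q: 4,4,4,4,4,4,4,4,4,4,4,4,4,4,4,4,4,4,4,4,4,4,4,4,4,4,4,4,4,4,4,4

steps = 28; useful = 686; efficiency = 686/896 = 49/64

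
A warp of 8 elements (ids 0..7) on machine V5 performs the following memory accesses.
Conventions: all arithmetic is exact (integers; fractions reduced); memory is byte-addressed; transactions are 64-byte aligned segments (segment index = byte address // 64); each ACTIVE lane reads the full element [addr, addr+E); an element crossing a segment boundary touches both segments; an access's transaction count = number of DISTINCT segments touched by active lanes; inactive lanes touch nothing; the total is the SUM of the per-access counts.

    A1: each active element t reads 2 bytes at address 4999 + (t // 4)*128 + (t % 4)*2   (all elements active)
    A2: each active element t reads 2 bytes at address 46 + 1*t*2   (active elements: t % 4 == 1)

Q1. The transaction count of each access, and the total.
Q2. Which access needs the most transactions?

A1: 2 transactions
A2: 1 transaction

Answer: 2,1; total 3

Answer: A1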